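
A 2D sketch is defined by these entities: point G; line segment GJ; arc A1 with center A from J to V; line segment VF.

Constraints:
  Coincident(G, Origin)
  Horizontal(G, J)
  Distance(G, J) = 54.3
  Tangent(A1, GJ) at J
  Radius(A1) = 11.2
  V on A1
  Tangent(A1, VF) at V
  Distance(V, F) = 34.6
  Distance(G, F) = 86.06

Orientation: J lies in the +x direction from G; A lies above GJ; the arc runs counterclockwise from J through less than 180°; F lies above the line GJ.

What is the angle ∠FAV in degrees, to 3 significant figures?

72.1°

G is at the origin; G and J share the same y with |GJ| = 54.3 and J on the +x side, so J = (54.3, 0.00). The tangent condition forces AJ to be normal to GJ, so A = J + (0, 11.2) = (54.3, 11.2). Since AV ⟂ VF (tangency), |AF| = √(11.2² + 34.6²) = 36.4 regardless of where V sits on A1. So F lies on both circle(G, 86.06) and circle(A, 36.4); the above-GJ intersection is F = (76.0, 40.4). V is the foot of the tangent from F: V = (64.9, 7.61).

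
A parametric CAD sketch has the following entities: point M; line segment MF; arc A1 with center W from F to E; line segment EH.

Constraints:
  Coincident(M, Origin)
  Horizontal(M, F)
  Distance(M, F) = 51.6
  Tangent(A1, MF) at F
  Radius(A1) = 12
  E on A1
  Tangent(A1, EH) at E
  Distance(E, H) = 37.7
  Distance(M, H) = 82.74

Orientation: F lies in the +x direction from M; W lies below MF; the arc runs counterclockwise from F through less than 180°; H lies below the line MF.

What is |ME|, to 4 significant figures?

46.91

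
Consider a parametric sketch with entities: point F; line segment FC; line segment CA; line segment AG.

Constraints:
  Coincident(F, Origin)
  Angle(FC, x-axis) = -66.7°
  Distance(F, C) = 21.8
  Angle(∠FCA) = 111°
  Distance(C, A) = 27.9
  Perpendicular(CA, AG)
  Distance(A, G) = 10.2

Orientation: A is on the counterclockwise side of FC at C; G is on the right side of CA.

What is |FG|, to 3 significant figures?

47.0

F is at the origin; FC runs at -66.7° with length 21.8, so C = 21.8·(cos -66.7°, sin -66.7°) = (8.62, -20.0). ∠FCA = 111.0°, so CA runs at -66.7° + (180° − 111.0°) = 2.30° from the x-axis; with |CA| = 27.9, A = C + 27.9·(cos 2.30°, sin 2.30°) = (36.5, -18.9). The perpendicularity gives AG at right angles to CA; with |AG| = 10.2 on the right of CA, G = A + 10.2·(0.0401, -0.999) = (36.9, -29.1). Then |FG| = |G − F| = 47.0.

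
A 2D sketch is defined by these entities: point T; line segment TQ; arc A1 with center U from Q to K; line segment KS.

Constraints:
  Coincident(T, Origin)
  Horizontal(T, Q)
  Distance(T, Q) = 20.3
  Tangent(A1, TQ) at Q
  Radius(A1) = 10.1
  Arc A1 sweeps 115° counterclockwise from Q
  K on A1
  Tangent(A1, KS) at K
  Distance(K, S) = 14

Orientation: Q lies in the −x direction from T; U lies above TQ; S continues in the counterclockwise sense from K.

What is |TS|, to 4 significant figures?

31.99

On A1, Q sits at bearing -90° from U; a 115° counterclockwise sweep puts K at bearing 25°, so K = U + 10.1·(cos 25°, sin 25°) = (-11.15, 14.37). Tangency of A1 to KS means the radius UK is perpendicular to KS, so KS runs along (−sin 25°, cos 25°); with |KS| = 14.0, S = (-17.06, 27.06). Then |TS| = |S − T| = 31.99.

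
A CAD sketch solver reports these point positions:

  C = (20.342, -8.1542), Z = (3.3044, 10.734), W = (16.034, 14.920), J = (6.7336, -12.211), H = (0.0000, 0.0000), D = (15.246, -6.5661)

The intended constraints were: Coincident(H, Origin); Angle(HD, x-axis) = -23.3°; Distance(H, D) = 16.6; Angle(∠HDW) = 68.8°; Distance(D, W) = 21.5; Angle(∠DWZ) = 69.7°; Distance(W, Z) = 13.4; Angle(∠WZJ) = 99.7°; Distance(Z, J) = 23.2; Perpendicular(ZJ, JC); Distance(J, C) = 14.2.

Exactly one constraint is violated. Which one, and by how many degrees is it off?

Perpendicular(ZJ, JC) — off by 8.10°.

H = (0.00, 0.00) ✓; HD at -23.30° ✓; |HD| = 16.60 ✓; ∠HDW = 68.80° ✓; |DW| = 21.50 ✓; ∠DWZ = 69.70° ✓; |WZ| = 13.40 ✓; ∠WZJ = 99.70° ✓; |ZJ| = 23.20 ✓; ∠(ZJ, JC) = 98.10° ✗; |JC| = 14.20 ✓.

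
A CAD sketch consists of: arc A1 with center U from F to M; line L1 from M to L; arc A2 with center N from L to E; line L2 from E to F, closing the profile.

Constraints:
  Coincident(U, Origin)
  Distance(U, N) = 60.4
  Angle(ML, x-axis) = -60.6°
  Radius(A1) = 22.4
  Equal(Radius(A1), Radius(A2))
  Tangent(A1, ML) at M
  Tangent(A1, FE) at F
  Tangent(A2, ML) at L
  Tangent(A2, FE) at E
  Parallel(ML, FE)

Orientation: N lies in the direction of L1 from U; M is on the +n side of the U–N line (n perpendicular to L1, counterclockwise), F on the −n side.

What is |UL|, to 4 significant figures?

64.42

Tangency of A1 to both parallel lines with radius 22.4 puts M and F at U ± 22.4·n: M = (19.52, 11.00), F = (-19.52, -11.00). Equal radii place L and E the same way about N: L = N + 22.4·n = (49.17, -41.63), E = N − 22.4·n = (10.14, -63.62). Then |UL| = |L − U| = 64.42.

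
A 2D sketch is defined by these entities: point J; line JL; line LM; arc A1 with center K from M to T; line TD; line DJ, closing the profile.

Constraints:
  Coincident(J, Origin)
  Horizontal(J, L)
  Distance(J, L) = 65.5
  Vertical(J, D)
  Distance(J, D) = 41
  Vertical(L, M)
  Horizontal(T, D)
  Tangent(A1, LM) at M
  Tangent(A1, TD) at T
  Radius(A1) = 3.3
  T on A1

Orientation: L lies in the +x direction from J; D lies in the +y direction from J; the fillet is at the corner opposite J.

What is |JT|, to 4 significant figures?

74.50

The virtual corner opposite J is at (65.50, 41.00). The tangent condition forces KM to be normal to LM and since A1 is tangent to TD there, KT ⟂ TD, with radius 3.3, so the center K sits 3.3 in from both sides at K = (62.20, 37.70). That places the tangent points at M = (65.50, 37.70) on LM and T = (62.20, 41.00) on TD. Then |JT| = |T − J| = 74.50.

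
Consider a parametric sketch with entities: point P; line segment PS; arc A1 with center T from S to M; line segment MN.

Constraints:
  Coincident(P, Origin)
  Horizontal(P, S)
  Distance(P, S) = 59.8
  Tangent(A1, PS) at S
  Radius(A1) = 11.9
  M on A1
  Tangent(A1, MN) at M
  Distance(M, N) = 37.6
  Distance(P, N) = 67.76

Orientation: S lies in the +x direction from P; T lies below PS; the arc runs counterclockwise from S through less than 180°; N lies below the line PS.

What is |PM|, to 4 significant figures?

49.27

Checks: |TM| = 11.90 ✓; ∠(TM, MN) = 90.00° ✓; |MN| = 37.60 ✓; |PN| = 67.76 ✓.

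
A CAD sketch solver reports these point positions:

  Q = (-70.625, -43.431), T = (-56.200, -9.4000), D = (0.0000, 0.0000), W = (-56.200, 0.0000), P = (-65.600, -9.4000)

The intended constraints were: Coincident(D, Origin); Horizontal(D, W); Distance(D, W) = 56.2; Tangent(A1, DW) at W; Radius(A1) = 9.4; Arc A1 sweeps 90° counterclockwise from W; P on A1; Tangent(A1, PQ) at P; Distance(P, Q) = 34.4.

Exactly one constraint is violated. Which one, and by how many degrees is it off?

Tangent(A1, PQ) at P — off by 8.40°.

D = (0.00, 0.00) ✓; D.y = 0.00, W.y = 0.00 ✓; |DW| = 56.20 ✓; ∠(TW, WD) = 90.00° ✓; |TW| = 9.400 ✓; bearing(T→P) − bearing(T→W) = 90.00° ✓; |TP| = 9.400 ✓; ∠(TP, PQ) = 98.40° ✗; |PQ| = 34.40 ✓.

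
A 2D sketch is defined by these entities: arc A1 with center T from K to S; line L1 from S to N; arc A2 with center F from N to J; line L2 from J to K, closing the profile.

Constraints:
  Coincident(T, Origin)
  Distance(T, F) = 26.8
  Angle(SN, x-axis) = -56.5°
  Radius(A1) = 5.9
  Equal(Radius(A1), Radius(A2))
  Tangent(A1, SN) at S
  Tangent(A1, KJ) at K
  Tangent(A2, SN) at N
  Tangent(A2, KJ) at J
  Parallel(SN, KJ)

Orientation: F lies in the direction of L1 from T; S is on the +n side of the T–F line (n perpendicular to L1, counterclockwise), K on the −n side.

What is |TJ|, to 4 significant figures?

27.44

Tangency of A1 to both parallel lines with radius 5.9 puts S and K at T ± 5.9·n: S = (4.920, 3.256), K = (-4.920, -3.256). Equal radii place N and J the same way about F: N = F + 5.9·n = (19.71, -19.09), J = F − 5.9·n = (9.872, -25.60). Then |TJ| = |J − T| = 27.44.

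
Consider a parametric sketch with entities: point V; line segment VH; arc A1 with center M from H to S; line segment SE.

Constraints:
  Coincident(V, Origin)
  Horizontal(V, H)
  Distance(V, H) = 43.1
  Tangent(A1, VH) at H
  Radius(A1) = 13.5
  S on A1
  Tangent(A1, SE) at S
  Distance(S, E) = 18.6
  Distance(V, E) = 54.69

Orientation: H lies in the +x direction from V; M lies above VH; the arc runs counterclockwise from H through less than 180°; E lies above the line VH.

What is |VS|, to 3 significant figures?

57.7

Checks: |MS| = 13.50 ✓; ∠(MS, SE) = 90.00° ✓; |SE| = 18.60 ✓; |VE| = 54.69 ✓.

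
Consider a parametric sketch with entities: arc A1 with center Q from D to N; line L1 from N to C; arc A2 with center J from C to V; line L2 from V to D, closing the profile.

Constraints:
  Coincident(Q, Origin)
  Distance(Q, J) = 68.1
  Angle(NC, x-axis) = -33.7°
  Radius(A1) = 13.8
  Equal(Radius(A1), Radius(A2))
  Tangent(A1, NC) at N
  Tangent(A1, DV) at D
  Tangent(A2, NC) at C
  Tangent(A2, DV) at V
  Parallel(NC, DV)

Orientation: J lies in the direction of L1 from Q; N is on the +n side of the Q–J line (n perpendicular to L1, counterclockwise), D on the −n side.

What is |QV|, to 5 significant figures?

69.484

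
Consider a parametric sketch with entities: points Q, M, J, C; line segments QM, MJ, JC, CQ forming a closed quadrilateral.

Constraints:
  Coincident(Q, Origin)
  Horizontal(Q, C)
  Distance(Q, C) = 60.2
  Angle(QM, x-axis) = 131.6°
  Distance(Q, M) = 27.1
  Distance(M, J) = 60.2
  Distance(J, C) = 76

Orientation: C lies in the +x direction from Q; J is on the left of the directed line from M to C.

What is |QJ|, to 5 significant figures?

69.026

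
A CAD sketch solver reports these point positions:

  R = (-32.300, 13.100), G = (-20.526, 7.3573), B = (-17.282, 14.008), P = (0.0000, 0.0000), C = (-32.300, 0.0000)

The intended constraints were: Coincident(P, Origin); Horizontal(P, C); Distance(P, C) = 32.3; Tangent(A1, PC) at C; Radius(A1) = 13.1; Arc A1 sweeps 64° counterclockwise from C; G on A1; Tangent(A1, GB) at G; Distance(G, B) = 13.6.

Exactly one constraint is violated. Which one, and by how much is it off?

Distance(G, B) = 13.6 — off by 6.20.

P = (0.00, 0.00) ✓; P.y = 0.00, C.y = 0.00 ✓; |PC| = 32.30 ✓; ∠(RC, CP) = 90.00° ✓; |RC| = 13.10 ✓; bearing(R→G) − bearing(R→C) = 64.00° ✓; |RG| = 13.10 ✓; ∠(RG, GB) = 90.00° ✓; |GB| = 7.400 ✗.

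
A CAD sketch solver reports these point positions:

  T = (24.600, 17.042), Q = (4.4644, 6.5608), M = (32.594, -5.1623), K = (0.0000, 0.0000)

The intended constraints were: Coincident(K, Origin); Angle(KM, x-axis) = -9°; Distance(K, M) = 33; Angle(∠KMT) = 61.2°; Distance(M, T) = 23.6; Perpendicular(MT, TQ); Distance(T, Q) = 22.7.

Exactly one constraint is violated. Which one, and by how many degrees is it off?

Perpendicular(MT, TQ) — off by 7.70°.

K = (0.00, 0.00) ✓; KM at -9.000° ✓; |KM| = 33.00 ✓; ∠KMT = 61.20° ✓; |MT| = 23.60 ✓; ∠(MT, TQ) = 97.70° ✗; |TQ| = 22.70 ✓.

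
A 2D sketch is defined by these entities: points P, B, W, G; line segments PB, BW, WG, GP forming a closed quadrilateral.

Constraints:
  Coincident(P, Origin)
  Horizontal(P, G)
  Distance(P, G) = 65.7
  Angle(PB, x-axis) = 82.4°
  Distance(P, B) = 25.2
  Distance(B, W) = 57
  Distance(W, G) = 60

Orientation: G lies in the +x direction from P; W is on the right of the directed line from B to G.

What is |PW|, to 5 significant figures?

34.100

Checks: |BW| = 57.00 ✓; |WG| = 60.00 ✓.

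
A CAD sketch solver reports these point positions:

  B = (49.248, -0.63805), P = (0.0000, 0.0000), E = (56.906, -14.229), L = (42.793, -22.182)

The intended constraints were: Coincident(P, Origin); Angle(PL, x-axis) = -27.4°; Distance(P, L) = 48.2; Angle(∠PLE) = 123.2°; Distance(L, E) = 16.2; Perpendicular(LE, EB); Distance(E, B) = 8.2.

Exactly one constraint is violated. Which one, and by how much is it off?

Distance(E, B) = 8.2 — off by 7.40.

P = (0.00, 0.00) ✓; PL at -27.40° ✓; |PL| = 48.20 ✓; ∠PLE = 123.2° ✓; |LE| = 16.20 ✓; ∠(LE, EB) = 90.00° ✓; |EB| = 15.60 ✗.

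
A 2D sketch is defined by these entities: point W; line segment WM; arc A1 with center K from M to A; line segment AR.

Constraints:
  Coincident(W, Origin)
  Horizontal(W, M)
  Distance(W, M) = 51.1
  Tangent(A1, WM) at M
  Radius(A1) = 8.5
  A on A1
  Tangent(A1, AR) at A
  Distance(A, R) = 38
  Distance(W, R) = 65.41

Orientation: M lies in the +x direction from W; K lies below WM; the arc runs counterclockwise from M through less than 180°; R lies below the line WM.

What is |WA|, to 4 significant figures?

43.59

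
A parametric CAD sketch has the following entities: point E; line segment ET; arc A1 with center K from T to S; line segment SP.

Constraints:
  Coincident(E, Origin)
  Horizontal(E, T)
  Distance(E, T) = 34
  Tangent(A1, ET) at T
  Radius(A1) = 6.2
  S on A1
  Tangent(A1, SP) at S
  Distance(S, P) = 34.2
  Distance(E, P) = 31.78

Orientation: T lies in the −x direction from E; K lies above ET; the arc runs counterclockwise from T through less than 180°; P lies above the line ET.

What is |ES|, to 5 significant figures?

29.068

Checks: |KS| = 6.200 ✓; ∠(KS, SP) = 90.00° ✓; |SP| = 34.20 ✓; |EP| = 31.78 ✓.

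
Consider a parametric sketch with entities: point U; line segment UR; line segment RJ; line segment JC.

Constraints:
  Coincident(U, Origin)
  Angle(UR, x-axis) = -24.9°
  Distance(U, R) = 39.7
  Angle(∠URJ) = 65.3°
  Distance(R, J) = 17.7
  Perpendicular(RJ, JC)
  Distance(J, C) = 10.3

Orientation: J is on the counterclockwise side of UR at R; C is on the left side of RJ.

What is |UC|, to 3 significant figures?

25.8

U is at the origin; UR runs at -24.9° with length 39.7, so R = 39.7·(cos -24.9°, sin -24.9°) = (36.0, -16.7). ∠URJ = 65.3°, so RJ runs at -24.9° + (180° − 65.3°) = 89.8° from the x-axis; with |RJ| = 17.7, J = R + 17.7·(cos 89.8°, sin 89.8°) = (36.1, 0.985). The perpendicularity gives JC at right angles to RJ; with |JC| = 10.3 on the left of RJ, C = J + 10.3·(-1.00, 0.00349) = (25.8, 1.02). Then |UC| = |C − U| = 25.8.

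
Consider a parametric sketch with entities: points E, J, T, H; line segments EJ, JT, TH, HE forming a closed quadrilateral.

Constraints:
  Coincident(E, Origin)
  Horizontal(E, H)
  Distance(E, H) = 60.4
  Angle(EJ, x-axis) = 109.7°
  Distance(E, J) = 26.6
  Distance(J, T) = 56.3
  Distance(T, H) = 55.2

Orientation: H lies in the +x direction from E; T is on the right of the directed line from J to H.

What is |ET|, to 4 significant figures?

29.75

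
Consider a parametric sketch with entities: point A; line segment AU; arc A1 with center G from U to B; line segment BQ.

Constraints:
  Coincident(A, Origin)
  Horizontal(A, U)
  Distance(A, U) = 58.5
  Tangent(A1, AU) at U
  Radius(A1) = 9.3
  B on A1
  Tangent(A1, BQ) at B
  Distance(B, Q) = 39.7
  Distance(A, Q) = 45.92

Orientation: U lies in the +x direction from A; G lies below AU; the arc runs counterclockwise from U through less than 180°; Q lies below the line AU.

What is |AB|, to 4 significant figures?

51.05

Checks: |GB| = 9.300 ✓; ∠(GB, BQ) = 90.00° ✓; |BQ| = 39.70 ✓; |AQ| = 45.92 ✓.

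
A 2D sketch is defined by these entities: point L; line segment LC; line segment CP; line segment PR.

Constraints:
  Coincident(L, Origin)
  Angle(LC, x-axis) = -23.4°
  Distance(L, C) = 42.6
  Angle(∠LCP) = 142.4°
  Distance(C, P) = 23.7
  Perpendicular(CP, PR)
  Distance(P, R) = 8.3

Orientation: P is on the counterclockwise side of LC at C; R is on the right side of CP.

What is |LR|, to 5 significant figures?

66.908

∠LCP = 142.4°, so CP runs at -23.4° + (180° − 142.4°) = 14.200° from the x-axis; with |CP| = 23.7, P = C + 23.7·(cos 14.200°, sin 14.200°) = (62.072, -11.105). CP ⟂ PR; with |PR| = 8.3 on the right of CP, R = P + 8.3·(0.24531, -0.96945) = (64.108, -19.151). Then |LR| = |R − L| = 66.908.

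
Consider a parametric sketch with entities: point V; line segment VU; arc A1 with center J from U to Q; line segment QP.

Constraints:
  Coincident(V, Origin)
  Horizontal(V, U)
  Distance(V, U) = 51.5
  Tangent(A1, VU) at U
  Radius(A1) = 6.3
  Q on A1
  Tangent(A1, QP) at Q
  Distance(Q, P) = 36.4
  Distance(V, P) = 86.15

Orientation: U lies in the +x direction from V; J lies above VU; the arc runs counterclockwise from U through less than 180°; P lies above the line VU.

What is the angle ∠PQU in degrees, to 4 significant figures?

157.3°

V is at the origin; VU is horizontal with |VU| = 51.5 and U on the +x side, so U = (51.50, 0.000). The tangent condition forces JU to be normal to VU, so J = U + (0, 6.3) = (51.50, 6.300). Since JQ ⟂ QP (tangency), |JP| = √(6.3² + 36.4²) = 36.94 regardless of where Q sits on A1. So P lies on both circle(V, 86.15) and circle(J, 36.94); the above-VU intersection is P = (81.54, 27.80). Q is the foot of the tangent from P: Q = (55.99, 1.877).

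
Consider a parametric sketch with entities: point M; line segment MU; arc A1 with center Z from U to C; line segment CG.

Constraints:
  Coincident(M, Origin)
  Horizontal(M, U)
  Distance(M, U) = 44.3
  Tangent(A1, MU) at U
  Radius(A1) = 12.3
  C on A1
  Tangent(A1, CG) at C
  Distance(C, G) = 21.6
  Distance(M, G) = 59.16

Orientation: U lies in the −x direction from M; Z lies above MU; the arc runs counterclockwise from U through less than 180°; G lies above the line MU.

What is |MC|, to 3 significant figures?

39.1

Checks: M = (0.00, 0.00) ✓; |ZC| = 12.30 ✓; ∠(ZC, CG) = 90.00° ✓; |CG| = 21.60 ✓; |MG| = 59.16 ✓.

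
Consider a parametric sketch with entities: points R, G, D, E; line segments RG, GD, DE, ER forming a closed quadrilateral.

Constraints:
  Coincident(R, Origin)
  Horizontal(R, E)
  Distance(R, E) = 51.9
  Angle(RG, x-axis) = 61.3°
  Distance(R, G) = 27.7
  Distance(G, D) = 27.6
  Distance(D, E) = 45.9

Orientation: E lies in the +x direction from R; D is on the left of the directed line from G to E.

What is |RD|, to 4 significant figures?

54.42

R is at the origin; R and E share the same y with |RE| = 51.9 and E in +x, so E = (51.9, 0). RG runs at 61.3° with |RG| = 27.7, so G = (13.30, 24.30). D is determined by |GD| = 27.6 and |DE| = 45.9 together: it lies at the intersection of circle(G, 27.6) and circle(E, 45.9). With |GE| = 45.61, the foot of the radical line on GE is 8.059 from G and the perpendicular offset is √(27.6² − 8.059²) = 26.40. Taking the left-of-GE solution: D = (34.18, 42.34).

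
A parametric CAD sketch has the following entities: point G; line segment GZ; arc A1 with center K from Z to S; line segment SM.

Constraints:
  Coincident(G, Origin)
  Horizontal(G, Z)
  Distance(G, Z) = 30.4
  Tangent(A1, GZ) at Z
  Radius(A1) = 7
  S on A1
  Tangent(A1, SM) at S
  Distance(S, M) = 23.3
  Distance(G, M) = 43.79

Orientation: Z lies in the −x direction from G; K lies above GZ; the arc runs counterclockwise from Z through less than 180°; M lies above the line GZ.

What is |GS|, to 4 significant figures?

25.39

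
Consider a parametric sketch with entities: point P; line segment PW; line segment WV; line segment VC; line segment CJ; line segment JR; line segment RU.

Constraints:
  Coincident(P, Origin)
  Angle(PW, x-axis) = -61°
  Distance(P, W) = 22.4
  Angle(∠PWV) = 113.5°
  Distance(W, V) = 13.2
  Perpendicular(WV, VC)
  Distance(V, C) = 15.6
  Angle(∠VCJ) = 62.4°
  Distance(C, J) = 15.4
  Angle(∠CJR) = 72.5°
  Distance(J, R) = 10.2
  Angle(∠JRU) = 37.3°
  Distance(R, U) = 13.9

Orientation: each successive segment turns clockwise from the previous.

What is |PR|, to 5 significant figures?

24.867

∠VCJ = 62.4° gives CJ at 24.900° from the x-axis; with |CJ| = 15.4, J = (4.4163, -14.083). ∠CJR = 72.5° gives JR at -82.600° from the x-axis; with |JR| = 10.2, R = (5.7300, -24.198). Then |PR| = |R − P| = 24.867.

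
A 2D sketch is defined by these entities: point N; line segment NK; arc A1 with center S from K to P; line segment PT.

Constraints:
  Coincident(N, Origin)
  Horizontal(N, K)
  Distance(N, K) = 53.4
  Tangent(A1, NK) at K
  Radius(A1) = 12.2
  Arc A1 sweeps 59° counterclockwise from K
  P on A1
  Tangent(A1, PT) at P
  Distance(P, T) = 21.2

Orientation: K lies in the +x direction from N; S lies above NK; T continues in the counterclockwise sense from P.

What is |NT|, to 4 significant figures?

78.56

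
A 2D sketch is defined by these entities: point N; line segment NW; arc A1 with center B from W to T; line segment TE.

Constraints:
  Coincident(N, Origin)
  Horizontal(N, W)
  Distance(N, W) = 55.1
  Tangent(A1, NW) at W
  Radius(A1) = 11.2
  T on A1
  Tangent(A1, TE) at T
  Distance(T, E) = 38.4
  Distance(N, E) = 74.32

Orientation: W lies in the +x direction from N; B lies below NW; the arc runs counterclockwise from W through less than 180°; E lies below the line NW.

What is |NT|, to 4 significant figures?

46.42

N is at the origin; N and W share the same y with |NW| = 55.1 and W on the +x side, so W = (55.10, 0.000). Tangency of A1 to NW means the radius BW is perpendicular to NW, so B = W + (0, -11.2) = (55.10, -11.20). Since BT ⟂ TE (tangency), |BE| = √(11.2² + 38.4²) = 40.00 regardless of where T sits on A1. So E lies on both circle(N, 74.32) and circle(B, 40.00); the below-NW intersection is E = (53.89, -51.18). T is the foot of the tangent from E: T = (44.26, -14.01).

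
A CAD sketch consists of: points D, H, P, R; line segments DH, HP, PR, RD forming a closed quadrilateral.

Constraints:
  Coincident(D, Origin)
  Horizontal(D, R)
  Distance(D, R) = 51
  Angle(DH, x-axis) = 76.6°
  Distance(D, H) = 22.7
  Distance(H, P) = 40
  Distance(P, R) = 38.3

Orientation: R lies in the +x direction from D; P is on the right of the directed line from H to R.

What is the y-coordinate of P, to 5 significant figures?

-16.346

Checks: |HP| = 40.00 ✓; |PR| = 38.30 ✓.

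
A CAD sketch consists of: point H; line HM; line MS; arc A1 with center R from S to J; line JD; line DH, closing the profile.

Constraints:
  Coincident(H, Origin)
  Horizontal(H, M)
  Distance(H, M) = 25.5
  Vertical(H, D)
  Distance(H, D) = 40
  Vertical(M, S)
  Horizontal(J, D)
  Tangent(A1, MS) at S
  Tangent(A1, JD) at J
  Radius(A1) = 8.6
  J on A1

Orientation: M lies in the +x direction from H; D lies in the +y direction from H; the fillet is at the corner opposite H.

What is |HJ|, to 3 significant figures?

43.4

H is at the origin; H and M share the same y with |HM| = 25.5 and M on the +x side, so M = (25.5, 0.00). HD is vertical with |HD| = 40.0 and D on the +y side, so D = (0.00, 40.0). The virtual corner opposite H is at (25.5, 40.0). Since A1 is tangent to MS there, RS ⟂ MS and tangency of A1 to JD means the radius RJ is perpendicular to JD, with radius 8.6, so the center R sits 8.6 in from both sides at R = (16.9, 31.4). That places the tangent points at S = (25.5, 31.4) on MS and J = (16.9, 40.0) on JD. Then |HJ| = |J − H| = 43.4.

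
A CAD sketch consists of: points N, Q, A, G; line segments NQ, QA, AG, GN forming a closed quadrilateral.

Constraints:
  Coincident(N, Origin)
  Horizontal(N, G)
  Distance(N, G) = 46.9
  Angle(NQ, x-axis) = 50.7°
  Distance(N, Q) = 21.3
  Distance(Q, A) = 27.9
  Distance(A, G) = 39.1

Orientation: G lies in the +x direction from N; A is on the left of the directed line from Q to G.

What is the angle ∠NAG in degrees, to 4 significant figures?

62.99°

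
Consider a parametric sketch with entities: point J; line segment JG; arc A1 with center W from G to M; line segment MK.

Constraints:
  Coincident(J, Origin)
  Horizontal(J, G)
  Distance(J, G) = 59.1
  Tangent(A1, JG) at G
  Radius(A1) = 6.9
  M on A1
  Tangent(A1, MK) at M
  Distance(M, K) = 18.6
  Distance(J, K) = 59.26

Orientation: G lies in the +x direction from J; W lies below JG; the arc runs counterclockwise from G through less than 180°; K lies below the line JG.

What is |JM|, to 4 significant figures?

52.72

Checks: |WM| = 6.900 ✓; ∠(WM, MK) = 90.00° ✓; |MK| = 18.60 ✓; |JK| = 59.26 ✓.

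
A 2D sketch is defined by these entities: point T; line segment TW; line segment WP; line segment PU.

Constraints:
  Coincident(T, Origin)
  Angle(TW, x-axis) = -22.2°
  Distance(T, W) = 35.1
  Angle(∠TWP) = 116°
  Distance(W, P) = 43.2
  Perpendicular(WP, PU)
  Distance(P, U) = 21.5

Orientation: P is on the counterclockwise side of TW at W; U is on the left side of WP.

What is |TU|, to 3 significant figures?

59.4

∠TWP = 116.0°, so WP runs at -22.2° + (180° − 116.0°) = 41.8° from the x-axis; with |WP| = 43.2, P = W + 43.2·(cos 41.8°, sin 41.8°) = (64.7, 15.5). WP is perpendicular to PU; with |PU| = 21.5 on the left of WP, U = P + 21.5·(-0.667, 0.745) = (50.4, 31.6). Then |TU| = |U − T| = 59.4.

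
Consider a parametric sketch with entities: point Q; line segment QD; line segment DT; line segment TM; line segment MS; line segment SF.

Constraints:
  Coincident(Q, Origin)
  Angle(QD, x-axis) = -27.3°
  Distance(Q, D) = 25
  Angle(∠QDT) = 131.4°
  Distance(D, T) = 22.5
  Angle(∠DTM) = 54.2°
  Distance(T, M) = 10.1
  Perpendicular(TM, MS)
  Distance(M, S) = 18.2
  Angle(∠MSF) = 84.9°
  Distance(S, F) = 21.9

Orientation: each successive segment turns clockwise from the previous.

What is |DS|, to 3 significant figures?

3.06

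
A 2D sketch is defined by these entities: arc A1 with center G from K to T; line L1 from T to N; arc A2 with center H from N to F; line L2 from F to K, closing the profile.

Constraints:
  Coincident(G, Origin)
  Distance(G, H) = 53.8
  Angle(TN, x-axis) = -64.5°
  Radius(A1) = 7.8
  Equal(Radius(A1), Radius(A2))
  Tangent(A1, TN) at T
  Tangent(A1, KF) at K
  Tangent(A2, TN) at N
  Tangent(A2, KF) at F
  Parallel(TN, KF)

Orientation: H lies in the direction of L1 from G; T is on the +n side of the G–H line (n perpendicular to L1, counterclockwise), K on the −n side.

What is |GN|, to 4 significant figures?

54.36

Tangency of A1 to both parallel lines with radius 7.8 puts T and K at G ± 7.8·n: T = (7.040, 3.358), K = (-7.040, -3.358). Equal radii place N and F the same way about H: N = H + 7.8·n = (30.20, -45.20), F = H − 7.8·n = (16.12, -51.92). Then |GN| = |N − G| = 54.36.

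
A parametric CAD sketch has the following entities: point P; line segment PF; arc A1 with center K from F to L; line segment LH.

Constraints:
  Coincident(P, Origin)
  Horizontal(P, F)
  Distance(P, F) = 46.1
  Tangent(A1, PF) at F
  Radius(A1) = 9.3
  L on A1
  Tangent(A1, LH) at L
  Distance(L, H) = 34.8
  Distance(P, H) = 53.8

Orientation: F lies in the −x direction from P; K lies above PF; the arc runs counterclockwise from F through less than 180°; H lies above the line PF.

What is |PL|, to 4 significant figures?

37.76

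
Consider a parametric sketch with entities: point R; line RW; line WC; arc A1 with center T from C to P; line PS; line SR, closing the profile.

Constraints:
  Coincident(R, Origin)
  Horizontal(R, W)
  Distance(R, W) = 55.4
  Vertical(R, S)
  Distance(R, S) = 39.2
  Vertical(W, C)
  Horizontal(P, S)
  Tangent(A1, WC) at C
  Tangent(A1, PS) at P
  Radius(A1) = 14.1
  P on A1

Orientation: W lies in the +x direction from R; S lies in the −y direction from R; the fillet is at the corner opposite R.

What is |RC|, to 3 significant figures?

60.8

R is at the origin; RW is horizontal with |RW| = 55.4 and W on the +x side, so W = (55.4, 0.00). RS is vertical with |RS| = 39.2 and S on the −y side, so S = (0.00, -39.2). The virtual corner opposite R is at (55.4, -39.2). Tangency of A1 to WC means the radius TC is perpendicular to WC and A1 meets PS tangentially, so TP is at right angles to PS, with radius 14.1, so the center T sits 14.1 in from both sides at T = (41.3, -25.1). That places the tangent points at C = (55.4, -25.1) on WC and P = (41.3, -39.2) on PS. Then |RC| = |C − R| = 60.8.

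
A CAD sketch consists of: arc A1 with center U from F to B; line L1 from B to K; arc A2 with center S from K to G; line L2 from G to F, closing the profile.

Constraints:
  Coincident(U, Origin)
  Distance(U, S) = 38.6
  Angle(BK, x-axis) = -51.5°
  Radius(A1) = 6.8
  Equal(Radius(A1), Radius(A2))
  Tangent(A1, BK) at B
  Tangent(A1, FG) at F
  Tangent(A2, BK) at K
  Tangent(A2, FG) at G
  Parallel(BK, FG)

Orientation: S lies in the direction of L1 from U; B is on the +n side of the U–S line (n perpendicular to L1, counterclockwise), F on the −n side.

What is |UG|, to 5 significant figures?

39.194

The slot axis is L1's direction at -51.5°, so u = (cos -51.5°, sin -51.5°) = (0.62251, -0.78261) and n = (−sin -51.5°, cos -51.5°) = (0.78261, 0.62251). U is at the origin and S lies 38.6 along u from U, so S = 38.6·u = (24.029, -30.209). Tangency of A1 to both parallel lines with radius 6.8 puts B and F at U ± 6.8·n: B = (5.3217, 4.2331), F = (-5.3217, -4.2331). Equal radii place K and G the same way about S: K = S + 6.8·n = (29.351, -25.976), G = S − 6.8·n = (18.707, -34.442). Then |UG| = |G − U| = 39.194.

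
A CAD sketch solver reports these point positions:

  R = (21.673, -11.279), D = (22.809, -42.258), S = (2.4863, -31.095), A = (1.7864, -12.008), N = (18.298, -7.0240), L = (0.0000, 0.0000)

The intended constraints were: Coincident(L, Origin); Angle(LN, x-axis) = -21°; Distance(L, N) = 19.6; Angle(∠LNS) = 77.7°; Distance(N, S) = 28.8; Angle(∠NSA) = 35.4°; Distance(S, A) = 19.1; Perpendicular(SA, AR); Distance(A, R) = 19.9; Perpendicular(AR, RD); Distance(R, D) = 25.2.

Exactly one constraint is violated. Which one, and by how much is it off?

Distance(R, D) = 25.2 — off by 5.80.

L = (0.00, 0.00) ✓; LN at -21.00° ✓; |LN| = 19.60 ✓; ∠LNS = 77.70° ✓; |NS| = 28.80 ✓; ∠NSA = 35.40° ✓; |SA| = 19.10 ✓; ∠(SA, AR) = 90.00° ✓; |AR| = 19.90 ✓; ∠(AR, RD) = 90.00° ✓; |RD| = 31.00 ✗.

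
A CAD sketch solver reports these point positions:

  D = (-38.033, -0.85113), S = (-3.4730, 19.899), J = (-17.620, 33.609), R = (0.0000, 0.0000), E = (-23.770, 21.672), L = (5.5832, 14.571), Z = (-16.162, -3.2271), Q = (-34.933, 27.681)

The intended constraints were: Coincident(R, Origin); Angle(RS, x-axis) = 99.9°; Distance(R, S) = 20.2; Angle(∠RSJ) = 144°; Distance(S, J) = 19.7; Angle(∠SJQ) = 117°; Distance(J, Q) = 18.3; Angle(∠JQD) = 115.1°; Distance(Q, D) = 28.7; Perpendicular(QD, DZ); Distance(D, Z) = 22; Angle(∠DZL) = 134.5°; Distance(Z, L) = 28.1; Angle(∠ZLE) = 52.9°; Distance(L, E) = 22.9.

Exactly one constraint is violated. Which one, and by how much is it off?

Distance(L, E) = 22.9 — off by 7.30.

R = (0.00, 0.00) ✓; RS at 99.90° ✓; |RS| = 20.20 ✓; ∠RSJ = 144.0° ✓; |SJ| = 19.70 ✓; ∠SJQ = 117.0° ✓; |JQ| = 18.30 ✓; ∠JQD = 115.1° ✓; |QD| = 28.70 ✓; ∠(QD, DZ) = 90.00° ✓; |DZ| = 22.00 ✓; ∠DZL = 134.5° ✓; |ZL| = 28.10 ✓; ∠ZLE = 52.90° ✓; |LE| = 30.20 ✗.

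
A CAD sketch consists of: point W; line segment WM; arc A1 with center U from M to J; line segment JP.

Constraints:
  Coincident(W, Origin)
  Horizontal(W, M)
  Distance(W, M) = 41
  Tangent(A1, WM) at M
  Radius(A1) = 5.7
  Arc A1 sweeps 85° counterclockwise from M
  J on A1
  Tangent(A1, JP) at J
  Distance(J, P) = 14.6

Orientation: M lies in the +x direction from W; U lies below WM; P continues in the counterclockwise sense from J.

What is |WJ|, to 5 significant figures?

35.703

W is at the origin; W and M share the same y with |WM| = 41.0 and M on the +x side, so M = (41.000, 0.0000). A1 meets WM tangentially, so UM is at right angles to WM, so U = M + (0, -5.7) = (41.000, -5.7000). On A1, M sits at bearing 90° from U; an 85° counterclockwise sweep puts J at bearing 175°, so J = U + 5.7·(cos 175°, sin 175°) = (35.322, -5.2032). Then |WJ| = |J − W| = 35.703.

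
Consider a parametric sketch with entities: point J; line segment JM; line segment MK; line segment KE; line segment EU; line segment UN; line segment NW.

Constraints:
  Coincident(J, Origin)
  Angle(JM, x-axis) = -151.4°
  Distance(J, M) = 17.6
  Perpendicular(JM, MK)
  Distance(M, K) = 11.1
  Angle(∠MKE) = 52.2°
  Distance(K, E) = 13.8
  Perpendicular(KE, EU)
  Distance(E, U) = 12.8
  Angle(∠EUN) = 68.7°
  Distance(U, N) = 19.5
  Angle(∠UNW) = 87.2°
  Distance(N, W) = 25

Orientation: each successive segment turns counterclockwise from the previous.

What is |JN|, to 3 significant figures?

26.2

J is at the origin; JM runs at -151.4° with length 17.6, so M = (-15.5, -8.42). JM is perpendicular to MK, so MK runs at -61.4°; with |MK| = 11.1, K = (-10.1, -18.2). ∠MKE = 52.2° gives KE at 66.4° from the x-axis; with |KE| = 13.8, E = (-4.61, -5.52). The perpendicularity gives EU at right angles to KE, so EU runs at 156°; with |EU| = 12.8, U = (-16.3, -0.400). ∠EUN = 68.7° gives UN at -92.3° from the x-axis; with |UN| = 19.5, N = (-17.1, -19.9). Then |JN| = |N − J| = 26.2.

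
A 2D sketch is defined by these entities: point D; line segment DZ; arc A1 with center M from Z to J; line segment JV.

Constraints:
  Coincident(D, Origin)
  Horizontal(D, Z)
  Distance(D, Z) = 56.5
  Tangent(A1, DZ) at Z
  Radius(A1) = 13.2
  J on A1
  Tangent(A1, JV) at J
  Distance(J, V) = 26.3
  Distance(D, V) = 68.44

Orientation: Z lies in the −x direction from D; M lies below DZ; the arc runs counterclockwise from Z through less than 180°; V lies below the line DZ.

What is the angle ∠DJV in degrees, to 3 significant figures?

74.4°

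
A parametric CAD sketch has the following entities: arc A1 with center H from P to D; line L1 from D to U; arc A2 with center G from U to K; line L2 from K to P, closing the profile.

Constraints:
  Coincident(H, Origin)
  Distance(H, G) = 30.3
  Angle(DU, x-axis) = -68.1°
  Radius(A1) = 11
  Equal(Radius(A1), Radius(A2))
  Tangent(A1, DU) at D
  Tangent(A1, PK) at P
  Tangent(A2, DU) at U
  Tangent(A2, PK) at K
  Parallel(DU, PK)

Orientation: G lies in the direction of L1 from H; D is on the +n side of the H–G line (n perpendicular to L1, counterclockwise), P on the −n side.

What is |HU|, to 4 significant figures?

32.23

The slot axis is L1's direction at -68.1°, so u = (cos -68.1°, sin -68.1°) = (0.3730, -0.9278) and n = (−sin -68.1°, cos -68.1°) = (0.9278, 0.3730). H is at the origin and G lies 30.3 along u from H, so G = 30.3·u = (11.30, -28.11). Tangency of A1 to both parallel lines with radius 11.0 puts D and P at H ± 11.0·n: D = (10.21, 4.103), P = (-10.21, -4.103). Equal radii place U and K the same way about G: U = G + 11.0·n = (21.51, -24.01), K = G − 11.0·n = (1.095, -32.22). Then |HU| = |U − H| = 32.23.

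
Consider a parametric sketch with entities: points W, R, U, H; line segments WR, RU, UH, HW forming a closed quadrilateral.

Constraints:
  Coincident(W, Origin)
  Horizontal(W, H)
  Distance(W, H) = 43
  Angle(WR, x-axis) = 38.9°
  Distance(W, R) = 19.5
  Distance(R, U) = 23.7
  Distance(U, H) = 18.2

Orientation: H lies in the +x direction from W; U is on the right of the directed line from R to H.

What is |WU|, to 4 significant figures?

28.12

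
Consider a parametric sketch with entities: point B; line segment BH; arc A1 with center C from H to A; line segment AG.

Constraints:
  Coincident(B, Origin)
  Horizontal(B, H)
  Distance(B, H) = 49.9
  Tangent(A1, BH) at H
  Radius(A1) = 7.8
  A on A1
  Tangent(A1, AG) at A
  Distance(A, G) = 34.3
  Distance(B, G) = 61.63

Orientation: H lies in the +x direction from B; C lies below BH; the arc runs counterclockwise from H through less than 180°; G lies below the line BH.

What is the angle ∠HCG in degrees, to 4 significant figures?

171.3°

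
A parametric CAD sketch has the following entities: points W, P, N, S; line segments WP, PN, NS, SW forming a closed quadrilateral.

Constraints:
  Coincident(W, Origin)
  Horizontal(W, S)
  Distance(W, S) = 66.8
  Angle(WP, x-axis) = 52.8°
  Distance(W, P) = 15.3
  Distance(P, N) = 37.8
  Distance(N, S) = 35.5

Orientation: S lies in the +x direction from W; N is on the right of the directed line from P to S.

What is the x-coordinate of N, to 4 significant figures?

34.90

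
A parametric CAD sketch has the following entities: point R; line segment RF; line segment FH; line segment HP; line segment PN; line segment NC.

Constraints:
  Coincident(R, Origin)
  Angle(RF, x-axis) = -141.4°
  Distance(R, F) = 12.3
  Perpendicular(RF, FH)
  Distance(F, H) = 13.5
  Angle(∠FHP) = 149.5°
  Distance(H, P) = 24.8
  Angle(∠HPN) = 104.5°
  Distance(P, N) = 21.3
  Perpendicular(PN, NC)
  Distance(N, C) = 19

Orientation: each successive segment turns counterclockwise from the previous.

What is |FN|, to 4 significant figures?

43.98

R is at the origin; RF runs at -141.4° with length 12.3, so F = (-9.613, -7.674). RF ⟂ FH, so FH runs at -51.40°; with |FH| = 13.5, H = (-1.190, -18.22). ∠FHP = 149.5° gives HP at -20.90° from the x-axis; with |HP| = 24.8, P = (21.98, -27.07). ∠HPN = 104.5° gives PN at 54.60° from the x-axis; with |PN| = 21.3, N = (34.32, -9.709). Then |FN| = |N − F| = 43.98.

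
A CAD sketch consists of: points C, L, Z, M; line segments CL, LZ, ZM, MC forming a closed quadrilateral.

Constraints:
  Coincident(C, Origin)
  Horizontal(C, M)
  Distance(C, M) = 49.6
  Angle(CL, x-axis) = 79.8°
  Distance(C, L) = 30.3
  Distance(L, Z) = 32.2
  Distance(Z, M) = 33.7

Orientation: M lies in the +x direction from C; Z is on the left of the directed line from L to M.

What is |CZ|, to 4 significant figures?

48.97

Checks: |LZ| = 32.20 ✓; |ZM| = 33.70 ✓.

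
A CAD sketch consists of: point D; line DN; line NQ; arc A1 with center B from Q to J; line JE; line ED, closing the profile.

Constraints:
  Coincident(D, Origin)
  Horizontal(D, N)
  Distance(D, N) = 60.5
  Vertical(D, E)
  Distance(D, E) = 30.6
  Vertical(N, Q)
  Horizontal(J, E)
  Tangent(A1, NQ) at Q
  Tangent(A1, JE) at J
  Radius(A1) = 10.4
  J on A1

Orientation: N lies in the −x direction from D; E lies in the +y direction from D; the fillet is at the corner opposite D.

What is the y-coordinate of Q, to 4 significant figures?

20.20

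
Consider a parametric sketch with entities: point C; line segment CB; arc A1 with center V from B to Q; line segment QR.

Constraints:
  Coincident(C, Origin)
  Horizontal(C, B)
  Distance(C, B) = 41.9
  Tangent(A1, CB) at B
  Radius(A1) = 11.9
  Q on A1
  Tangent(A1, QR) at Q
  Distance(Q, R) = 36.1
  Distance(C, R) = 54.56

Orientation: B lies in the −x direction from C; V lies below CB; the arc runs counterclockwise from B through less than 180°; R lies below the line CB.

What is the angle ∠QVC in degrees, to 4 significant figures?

155.4°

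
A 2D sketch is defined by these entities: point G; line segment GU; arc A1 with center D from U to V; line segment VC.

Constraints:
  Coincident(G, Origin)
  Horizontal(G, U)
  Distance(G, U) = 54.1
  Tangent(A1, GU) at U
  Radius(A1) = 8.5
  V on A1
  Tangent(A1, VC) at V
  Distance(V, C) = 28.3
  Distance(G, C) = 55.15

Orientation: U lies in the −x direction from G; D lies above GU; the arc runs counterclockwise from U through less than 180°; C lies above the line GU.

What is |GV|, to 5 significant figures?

46.269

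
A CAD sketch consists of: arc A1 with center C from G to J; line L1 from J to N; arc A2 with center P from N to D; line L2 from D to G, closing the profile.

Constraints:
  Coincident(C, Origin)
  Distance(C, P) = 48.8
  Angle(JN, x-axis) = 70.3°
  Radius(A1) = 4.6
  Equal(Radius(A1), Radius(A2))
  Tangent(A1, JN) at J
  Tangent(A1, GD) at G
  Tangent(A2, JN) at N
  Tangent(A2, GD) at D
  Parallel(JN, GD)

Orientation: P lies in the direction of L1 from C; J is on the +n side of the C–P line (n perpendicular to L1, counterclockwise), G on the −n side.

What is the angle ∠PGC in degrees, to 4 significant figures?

84.62°

C is at the origin and P lies 48.8 along u from C, so P = 48.8·u = (16.45, 45.94). Tangency of A1 to both parallel lines with radius 4.6 puts J and G at C ± 4.6·n: J = (-4.331, 1.551), G = (4.331, -1.551). Then cos ∠PGC = GP·GC / (|GP||GC|), giving 84.62°.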